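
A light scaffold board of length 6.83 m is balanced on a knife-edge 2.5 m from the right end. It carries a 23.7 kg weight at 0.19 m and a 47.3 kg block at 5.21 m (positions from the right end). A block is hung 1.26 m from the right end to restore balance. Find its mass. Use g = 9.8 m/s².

Taking torques about the knife-edge (at 2.5 m from the right end):
Weight: 23.7 × 9.8 = 232.3 N down at 0.19 m → arm 2.31 m, τ = 232.3 × 2.31 = 536.6 N·m clockwise.
Block: 47.3 × 9.8 = 463.5 N down at 5.21 m → arm 2.71 m, τ = 463.5 × 2.71 = 1256 N·m counterclockwise.
Net moment of known loads = 719.4 N·m counterclockwise.
An unknown mass m at 1.26 m has arm 1.24 m; its moment is m·g·1.24 clockwise.
Στ = 0 ⇒ m × 9.8 × 1.24 = 719.4 ⇒ m = 719.4 / (9.8 × 1.24) = 59.2 kg.

m ≈ 59.2 kg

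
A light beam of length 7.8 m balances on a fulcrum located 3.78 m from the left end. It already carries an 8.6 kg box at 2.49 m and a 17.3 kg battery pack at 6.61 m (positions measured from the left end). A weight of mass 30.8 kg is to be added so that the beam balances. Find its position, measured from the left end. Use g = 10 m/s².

Take moments about the fulcrum (at 3.78 m from the left end).
Box: 8.6 × 10 = 86 N down at 2.49 m → arm 1.29 m, τ = 86 × 1.29 = 110.9 N·m counterclockwise.
Battery pack: 17.3 × 10 = 173 N down at 6.61 m → arm 2.83 m, τ = 173 × 2.83 = 489.6 N·m clockwise.
Net moment of existing loads = 378.7 N·m clockwise.
The weight weighs 30.8 × 10 = 308 N and must supply an equal counterclockwise moment, so its lever arm about the fulcrum is 378.7 / 308 = 1.23 m.
That puts it at 3.78 − 1.23 = 2.55 m from the left end.

x ≈ 2.55 m from the left end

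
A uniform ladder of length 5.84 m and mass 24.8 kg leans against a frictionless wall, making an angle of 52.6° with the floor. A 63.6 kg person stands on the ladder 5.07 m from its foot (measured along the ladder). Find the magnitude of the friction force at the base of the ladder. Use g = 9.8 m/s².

About the foot of the ladder:
Ladder weight 24.8×9.8 = 243 N acts at 2.92 m along the ladder; its horizontal arm is 2.92·cos52.6° = 1.774 m → τ = 431.1 N·m clockwise.
Person: 63.6×9.8 = 623.3 N at 5.07 m → arm 3.079 m → τ = 1919 N·m clockwise.
Wall normal N acts horizontally at the top; its moment arm is the height L sinθ = 5.84·sin52.6° = 4.639 m, counterclockwise.
Balancing moments: N × 4.639 = 2350, giving N = 507 N.
ΣFx = 0: friction at the foot balances the wall's push, so f = N_wall = 507 N.

f ≈ 507 N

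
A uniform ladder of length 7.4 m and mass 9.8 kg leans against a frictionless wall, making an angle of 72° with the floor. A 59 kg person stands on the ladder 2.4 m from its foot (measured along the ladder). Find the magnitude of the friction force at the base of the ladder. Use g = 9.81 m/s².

f ≈ 76.6 N

Sum moments about the foot of the ladder (the floor normal and friction both act there and drop out).
Ladder weight 9.8×9.81 = 96.14 N acts at 3.7 m along the ladder; its horizontal arm is 3.7·cos72° = 1.143 m → τ = 109.9 N·m clockwise.
Person: 59×9.81 = 578.8 N at 2.4 m → arm 0.7416 m → τ = 429.2 N·m clockwise.
Wall normal N acts horizontally at the top; its moment arm is the height L sinθ = 7.4·sin72° = 7.038 m, counterclockwise.
Balancing moments: N × 7.038 = 539.1, giving N = 76.6 N.
ΣFx = 0: friction at the foot balances the wall's push, so f = N_wall = 76.6 N.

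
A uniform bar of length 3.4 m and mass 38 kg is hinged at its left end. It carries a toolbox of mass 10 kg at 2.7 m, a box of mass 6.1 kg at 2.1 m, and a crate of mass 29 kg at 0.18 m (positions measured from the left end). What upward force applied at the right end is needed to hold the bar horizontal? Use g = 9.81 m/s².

F ≈ 316 N

Choose the left end as the axis so the unknown pivot reaction has zero arm there.
Beam weight: 38 × 9.81 = 372.8 N down at 1.7 m → arm 1.7 m, τ = 372.8 × 1.7 = 633.8 N·m clockwise.
Toolbox: 10 × 9.81 = 98.1 N down at 2.7 m → arm 2.7 m, τ = 98.1 × 2.7 = 264.9 N·m clockwise.
Box: 6.1 × 9.81 = 59.84 N down at 2.1 m → arm 2.1 m, τ = 59.84 × 2.1 = 125.7 N·m clockwise.
Crate: 29 × 9.81 = 284.5 N down at 0.18 m → arm 0.18 m, τ = 284.5 × 0.18 = 51.21 N·m clockwise.
Net moment of the loads = 1076 N·m clockwise.
The upward force F acts at the right end, arm 3.4 m, giving F × 3.4 counterclockwise.
For rotational equilibrium, F × 3.4 = 1076, so F = 1076 / 3.4 = 316 N.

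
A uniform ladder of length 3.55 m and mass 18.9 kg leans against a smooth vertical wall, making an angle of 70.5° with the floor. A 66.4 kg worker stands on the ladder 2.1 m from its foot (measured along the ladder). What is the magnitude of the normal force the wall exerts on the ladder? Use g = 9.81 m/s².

Taking torques about the foot of the ladder:
Ladder weight 18.9×9.81 = 185.4 N acts at 1.775 m along the ladder; its horizontal arm is 1.775·cos70.5° = 0.5925 m → τ = 109.8 N·m clockwise.
Worker: 66.4×9.81 = 651.4 N at 2.1 m → arm 0.701 m → τ = 456.6 N·m clockwise.
Wall normal N acts horizontally at the top; its moment arm is the height L sinθ = 3.55·sin70.5° = 3.346 m, counterclockwise.
Στ = 0 ⇒ N × 3.346 = 566.4 ⇒ N = 169 N.

N_wall ≈ 169 N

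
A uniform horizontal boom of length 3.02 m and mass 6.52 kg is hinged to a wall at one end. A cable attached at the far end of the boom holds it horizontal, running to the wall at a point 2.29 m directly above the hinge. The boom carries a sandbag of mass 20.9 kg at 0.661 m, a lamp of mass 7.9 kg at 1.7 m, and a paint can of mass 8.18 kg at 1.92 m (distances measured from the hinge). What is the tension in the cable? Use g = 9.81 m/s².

T ≈ 284 N

Sum moments about the hinge (the unknown hinge reaction has zero arm there).
Beam weight: 6.52 × 9.81 = 63.96 N down at 1.51 m → arm 1.51 m, τ = 63.96 × 1.51 = 96.58 N·m clockwise.
Sandbag: 20.9 × 9.81 = 205 N down at 0.661 m → arm 0.661 m, τ = 205 × 0.661 = 135.5 N·m clockwise.
Lamp: 7.9 × 9.81 = 77.5 N down at 1.7 m → arm 1.7 m, τ = 77.5 × 1.7 = 131.8 N·m clockwise.
Paint can: 8.18 × 9.81 = 80.25 N down at 1.92 m → arm 1.92 m, τ = 80.25 × 1.92 = 154.1 N·m clockwise.
Total clockwise load moment = 518 N·m.
The cable tension T acts at 3.02 m; only its component perpendicular to the boom, T sinθ, produces torque. sinθ = h/√(h²+d²) = 2.29/√(2.29²+3.02²) = 0.6042.
Στ = 0 ⇒ T × 3.02 × 0.6042 = 518 ⇒ T = 518 / 1.825 = 284 N.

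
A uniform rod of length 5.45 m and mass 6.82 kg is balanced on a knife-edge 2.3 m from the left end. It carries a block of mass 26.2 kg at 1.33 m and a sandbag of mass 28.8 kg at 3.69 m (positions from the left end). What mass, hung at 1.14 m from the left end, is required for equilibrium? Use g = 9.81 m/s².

m ≈ 15.1 kg

Sum moments about the knife-edge (at 2.3 m from the left end) (the support reaction has zero arm there).
Beam weight: 6.82 × 9.81 = 66.9 N down at 2.725 m → arm 0.425 m, τ = 66.9 × 0.425 = 28.43 N·m clockwise.
Block: 26.2 × 9.81 = 257 N down at 1.33 m → arm 0.97 m, τ = 257 × 0.97 = 249.3 N·m counterclockwise.
Sandbag: 28.8 × 9.81 = 282.5 N down at 3.69 m → arm 1.39 m, τ = 282.5 × 1.39 = 392.7 N·m clockwise.
Net moment of known loads = 171.8 N·m clockwise.
An unknown mass m at 1.14 m has arm 1.16 m; its moment is m·g·1.16 counterclockwise.
Balancing moments: m × 9.81 × 1.16 = 171.8, giving m = 171.8 / (9.81 × 1.16) = 15.1 kg.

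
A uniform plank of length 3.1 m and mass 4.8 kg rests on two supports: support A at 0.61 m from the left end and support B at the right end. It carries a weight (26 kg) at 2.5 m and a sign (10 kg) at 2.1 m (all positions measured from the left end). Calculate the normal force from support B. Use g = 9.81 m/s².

R_B ≈ 270 N

Choose support A as the axis so its reaction then has zero moment arm.
Beam weight: 4.8 × 9.81 = 47.09 N down at 1.55 m → arm 0.94 m, τ = 47.09 × 0.94 = 44.26 N·m clockwise.
Weight: 26 × 9.81 = 255.1 N down at 2.5 m → arm 1.89 m, τ = 255.1 × 1.89 = 482.1 N·m clockwise.
Sign: 10 × 9.81 = 98.1 N down at 2.1 m → arm 1.49 m, τ = 98.1 × 1.49 = 146.2 N·m clockwise.
Net load moment about support A = 672.6 N·m clockwise.
Reaction R at support B is upward at 3.1 m, arm 2.49 m → moment R × 2.49 counterclockwise.
Στ = 0 ⇒ R × 2.49 = 672.6 ⇒ R = 270 N.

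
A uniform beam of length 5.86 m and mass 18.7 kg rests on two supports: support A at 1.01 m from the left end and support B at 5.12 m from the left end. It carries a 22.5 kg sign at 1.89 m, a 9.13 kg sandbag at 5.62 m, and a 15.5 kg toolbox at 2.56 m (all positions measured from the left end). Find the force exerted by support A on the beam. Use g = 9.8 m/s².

About support B:
Beam weight: 18.7 × 9.8 = 183.3 N down at 2.93 m → arm 2.19 m, τ = 183.3 × 2.19 = 401.4 N·m counterclockwise.
Sign: 22.5 × 9.8 = 220.5 N down at 1.89 m → arm 3.23 m, τ = 220.5 × 3.23 = 712.2 N·m counterclockwise.
Sandbag: 9.13 × 9.8 = 89.47 N down at 5.62 m → arm 0.5 m, τ = 89.47 × 0.5 = 44.73 N·m clockwise.
Toolbox: 15.5 × 9.8 = 151.9 N down at 2.56 m → arm 2.56 m, τ = 151.9 × 2.56 = 388.9 N·m counterclockwise.
Net load moment about support B = 1458 N·m counterclockwise.
Reaction R at support A is upward at 1.01 m, arm 4.11 m → moment R × 4.11 clockwise.
Balancing moments: R × 4.11 = 1458, giving R = 355 N.

R_A ≈ 355 N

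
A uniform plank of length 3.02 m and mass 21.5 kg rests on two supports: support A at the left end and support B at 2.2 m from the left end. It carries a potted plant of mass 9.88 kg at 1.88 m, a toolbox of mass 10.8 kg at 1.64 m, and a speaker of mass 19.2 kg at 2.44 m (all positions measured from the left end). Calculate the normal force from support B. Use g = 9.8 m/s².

R_B ≈ 515 N

About support A:
Beam weight: 21.5 × 9.8 = 210.7 N down at 1.51 m → arm 1.51 m, τ = 210.7 × 1.51 = 318.2 N·m clockwise.
Potted plant: 9.88 × 9.8 = 96.82 N down at 1.88 m → arm 1.88 m, τ = 96.82 × 1.88 = 182 N·m clockwise.
Toolbox: 10.8 × 9.8 = 105.8 N down at 1.64 m → arm 1.64 m, τ = 105.8 × 1.64 = 173.5 N·m clockwise.
Speaker: 19.2 × 9.8 = 188.2 N down at 2.44 m → arm 2.44 m, τ = 188.2 × 2.44 = 459.2 N·m clockwise.
Net load moment about support A = 1133 N·m clockwise.
Reaction R at support B is upward at 2.2 m, arm 2.2 m → moment R × 2.2 counterclockwise.
For rotational equilibrium, R × 2.2 = 1133, so R = 515 N.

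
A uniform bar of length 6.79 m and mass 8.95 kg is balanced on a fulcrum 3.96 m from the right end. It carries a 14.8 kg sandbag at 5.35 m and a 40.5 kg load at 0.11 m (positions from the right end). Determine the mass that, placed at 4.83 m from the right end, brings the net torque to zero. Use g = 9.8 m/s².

m ≈ 161 kg

About the fulcrum (at 3.96 m from the right end):
Beam weight: 8.95 × 9.8 = 87.71 N down at 3.395 m → arm 0.565 m, τ = 87.71 × 0.565 = 49.56 N·m clockwise.
Sandbag: 14.8 × 9.8 = 145 N down at 5.35 m → arm 1.39 m, τ = 145 × 1.39 = 201.5 N·m counterclockwise.
Load: 40.5 × 9.8 = 396.9 N down at 0.11 m → arm 3.85 m, τ = 396.9 × 3.85 = 1528 N·m clockwise.
Net moment of known loads = 1376 N·m clockwise.
An unknown mass m at 4.83 m has arm 0.87 m; its moment is m·g·0.87 counterclockwise.
For rotational equilibrium, m × 9.8 × 0.87 = 1376, so m = 1376 / (9.8 × 0.87) = 161 kg.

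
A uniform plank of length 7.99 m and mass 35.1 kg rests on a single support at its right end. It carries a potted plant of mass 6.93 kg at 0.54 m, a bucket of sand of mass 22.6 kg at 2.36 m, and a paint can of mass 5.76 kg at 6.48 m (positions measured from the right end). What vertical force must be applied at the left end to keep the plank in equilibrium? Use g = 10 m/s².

Taking torques about the right end:
Beam weight: 35.1 × 10 = 351 N down at 3.995 m → arm 3.995 m, τ = 351 × 3.995 = 1402 N·m counterclockwise.
Potted plant: 6.93 × 10 = 69.3 N down at 0.54 m → arm 0.54 m, τ = 69.3 × 0.54 = 37.42 N·m counterclockwise.
Bucket of sand: 22.6 × 10 = 226 N down at 2.36 m → arm 2.36 m, τ = 226 × 2.36 = 533.4 N·m counterclockwise.
Paint can: 5.76 × 10 = 57.6 N down at 6.48 m → arm 6.48 m, τ = 57.6 × 6.48 = 373.2 N·m counterclockwise.
Net moment of the loads = 2346 N·m counterclockwise.
The upward force F acts at the left end, arm 7.99 m, giving F × 7.99 clockwise.
Balancing moments: F × 7.99 = 2346, giving F = 2346 / 7.99 = 294 N.

F ≈ 294 N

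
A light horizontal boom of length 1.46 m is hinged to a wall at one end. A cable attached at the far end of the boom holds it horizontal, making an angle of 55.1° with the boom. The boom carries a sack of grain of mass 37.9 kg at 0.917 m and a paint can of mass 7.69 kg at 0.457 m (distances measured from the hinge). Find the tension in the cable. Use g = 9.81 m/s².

Take moments about the hinge.
Sack of grain: 37.9 × 9.81 = 371.8 N down at 0.917 m → arm 0.917 m, τ = 371.8 × 0.917 = 340.9 N·m clockwise.
Paint can: 7.69 × 9.81 = 75.44 N down at 0.457 m → arm 0.457 m, τ = 75.44 × 0.457 = 34.48 N·m clockwise.
Total clockwise load moment = 375.4 N·m.
The cable tension T acts at 1.46 m; only its component perpendicular to the boom, T sinθ, produces torque. sin 55.1° = 0.8202.
For rotational equilibrium, T × 1.46 × 0.8202 = 375.4, so T = 375.4 / 1.197 = 314 N.

T ≈ 314 N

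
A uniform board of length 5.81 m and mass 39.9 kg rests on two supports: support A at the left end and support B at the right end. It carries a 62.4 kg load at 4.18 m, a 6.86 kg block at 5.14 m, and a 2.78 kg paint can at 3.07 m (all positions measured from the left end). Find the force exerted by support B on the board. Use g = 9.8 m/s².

Taking torques about support A:
Beam weight: 39.9 × 9.8 = 391 N down at 2.905 m → arm 2.905 m, τ = 391 × 2.905 = 1136 N·m clockwise.
Load: 62.4 × 9.8 = 611.5 N down at 4.18 m → arm 4.18 m, τ = 611.5 × 4.18 = 2556 N·m clockwise.
Block: 6.86 × 9.8 = 67.23 N down at 5.14 m → arm 5.14 m, τ = 67.23 × 5.14 = 345.6 N·m clockwise.
Paint can: 2.78 × 9.8 = 27.24 N down at 3.07 m → arm 3.07 m, τ = 27.24 × 3.07 = 83.63 N·m clockwise.
Net load moment about support A = 4121 N·m clockwise.
Reaction R at support B is upward at 5.81 m, arm 5.81 m → moment R × 5.81 counterclockwise.
For rotational equilibrium, R × 5.81 = 4121, so R = 709 N.

R_B ≈ 709 N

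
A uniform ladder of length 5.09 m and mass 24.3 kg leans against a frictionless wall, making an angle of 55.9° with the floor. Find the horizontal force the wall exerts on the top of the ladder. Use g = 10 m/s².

About the foot of the ladder:
Ladder weight 24.3×10 = 243 N acts at 2.545 m along the ladder; its horizontal arm is 2.545·cos55.9° = 1.427 m → τ = 346.8 N·m clockwise.
Wall normal N acts horizontally at the top; its moment arm is the height L sinθ = 5.09·sin55.9° = 4.215 m, counterclockwise.
Στ = 0 ⇒ N × 4.215 = 346.8 ⇒ N = 82.3 N.

N_wall ≈ 82.3 N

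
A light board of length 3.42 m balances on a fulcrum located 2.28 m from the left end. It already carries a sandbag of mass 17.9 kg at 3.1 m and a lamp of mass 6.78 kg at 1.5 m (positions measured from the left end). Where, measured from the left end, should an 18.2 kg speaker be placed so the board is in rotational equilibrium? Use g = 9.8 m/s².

x ≈ 1.76 m from the left end

Take moments about the fulcrum (at 2.28 m from the left end).
Sandbag: 17.9 × 9.8 = 175.4 N down at 3.1 m → arm 0.82 m, τ = 175.4 × 0.82 = 143.8 N·m clockwise.
Lamp: 6.78 × 9.8 = 66.44 N down at 1.5 m → arm 0.78 m, τ = 66.44 × 0.78 = 51.82 N·m counterclockwise.
Net moment of existing loads = 91.98 N·m clockwise.
The speaker weighs 18.2 × 9.8 = 178.4 N and must supply an equal counterclockwise moment, so its lever arm about the fulcrum is 91.98 / 178.4 = 0.516 m.
That puts it at 2.28 − 0.516 = 1.76 m from the left end.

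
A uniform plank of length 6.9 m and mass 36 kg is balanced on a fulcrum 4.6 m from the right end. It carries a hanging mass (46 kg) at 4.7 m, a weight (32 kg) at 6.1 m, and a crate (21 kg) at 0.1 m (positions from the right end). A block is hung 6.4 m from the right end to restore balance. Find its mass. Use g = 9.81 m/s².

m ≈ 46.3 kg

Choose the fulcrum (at 4.6 m from the right end) as the axis so the support reaction has zero arm there.
Beam weight: 36 × 9.81 = 353.2 N down at 3.45 m → arm 1.15 m, τ = 353.2 × 1.15 = 406.2 N·m clockwise.
Hanging mass: 46 × 9.81 = 451.3 N down at 4.7 m → arm 0.1 m, τ = 451.3 × 0.1 = 45.13 N·m counterclockwise.
Weight: 32 × 9.81 = 313.9 N down at 6.1 m → arm 1.5 m, τ = 313.9 × 1.5 = 470.8 N·m counterclockwise.
Crate: 21 × 9.81 = 206 N down at 0.1 m → arm 4.5 m, τ = 206 × 4.5 = 927 N·m clockwise.
Net moment of known loads = 817.3 N·m clockwise.
An unknown mass m at 6.4 m has arm 1.8 m; its moment is m·g·1.8 counterclockwise.
Setting net torque to zero: m × 9.81 × 1.8 = 817.3 → m = 817.3 / (9.81 × 1.8) = 46.3 kg.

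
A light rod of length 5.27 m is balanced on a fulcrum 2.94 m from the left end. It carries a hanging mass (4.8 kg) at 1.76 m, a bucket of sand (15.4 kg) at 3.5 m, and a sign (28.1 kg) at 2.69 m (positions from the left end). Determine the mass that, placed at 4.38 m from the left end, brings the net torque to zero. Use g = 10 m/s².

Sum moments about the fulcrum (at 2.94 m from the left end) (the support reaction has zero arm there).
Hanging mass: 4.8 × 10 = 48 N down at 1.76 m → arm 1.18 m, τ = 48 × 1.18 = 56.64 N·m counterclockwise.
Bucket of sand: 15.4 × 10 = 154 N down at 3.5 m → arm 0.56 m, τ = 154 × 0.56 = 86.24 N·m clockwise.
Sign: 28.1 × 10 = 281 N down at 2.69 m → arm 0.25 m, τ = 281 × 0.25 = 70.25 N·m counterclockwise.
Net moment of known loads = 40.65 N·m counterclockwise.
An unknown mass m at 4.38 m has arm 1.44 m; its moment is m·g·1.44 clockwise.
Balancing moments: m × 10 × 1.44 = 40.65, giving m = 40.65 / (10 × 1.44) = 2.82 kg.

m ≈ 2.82 kg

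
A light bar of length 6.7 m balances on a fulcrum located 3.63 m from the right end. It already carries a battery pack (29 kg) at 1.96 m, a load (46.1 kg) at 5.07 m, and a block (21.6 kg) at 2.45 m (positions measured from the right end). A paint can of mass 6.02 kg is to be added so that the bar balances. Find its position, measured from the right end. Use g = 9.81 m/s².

Sum moments about the fulcrum (at 3.63 m from the right end) (the support reaction has zero arm there).
Battery pack: 29 × 9.81 = 284.5 N down at 1.96 m → arm 1.67 m, τ = 284.5 × 1.67 = 475.1 N·m clockwise.
Load: 46.1 × 9.81 = 452.2 N down at 5.07 m → arm 1.44 m, τ = 452.2 × 1.44 = 651.2 N·m counterclockwise.
Block: 21.6 × 9.81 = 211.9 N down at 2.45 m → arm 1.18 m, τ = 211.9 × 1.18 = 250 N·m clockwise.
Net moment of existing loads = 73.9 N·m clockwise.
The paint can weighs 6.02 × 9.81 = 59.06 N and must supply an equal counterclockwise moment, so its lever arm about the fulcrum is 73.9 / 59.06 = 1.25 m.
That puts it at 3.63 + 1.25 = 4.88 m from the right end.

x ≈ 4.88 m from the right end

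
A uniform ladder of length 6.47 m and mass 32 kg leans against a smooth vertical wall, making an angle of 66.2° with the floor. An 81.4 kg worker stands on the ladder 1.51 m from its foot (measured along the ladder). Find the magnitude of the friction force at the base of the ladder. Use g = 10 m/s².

About the foot of the ladder:
Ladder weight 32×10 = 320 N acts at 3.235 m along the ladder; its horizontal arm is 3.235·cos66.2° = 1.305 m → τ = 417.6 N·m clockwise.
Worker: 81.4×10 = 814 N at 1.51 m → arm 0.6094 m → τ = 496.1 N·m clockwise.
Wall normal N acts horizontally at the top; its moment arm is the height L sinθ = 6.47·sin66.2° = 5.92 m, counterclockwise.
Στ = 0 ⇒ N × 5.92 = 913.7 ⇒ N = 154 N.
ΣFx = 0: friction at the foot balances the wall's push, so f = N_wall = 154 N.

f ≈ 154 N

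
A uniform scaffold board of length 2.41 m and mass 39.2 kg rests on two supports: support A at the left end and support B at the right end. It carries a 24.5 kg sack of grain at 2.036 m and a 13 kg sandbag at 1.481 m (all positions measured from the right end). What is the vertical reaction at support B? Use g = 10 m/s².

Choose support A as the axis so its reaction then has zero moment arm.
Beam weight: 39.2 × 10 = 392 N down at 1.205 m → arm 1.205 m, τ = 392 × 1.205 = 472.4 N·m clockwise.
Sack of grain: 24.5 × 10 = 245 N down at 2.036 m → arm 0.374 m, τ = 245 × 0.374 = 91.63 N·m clockwise.
Sandbag: 13 × 10 = 130 N down at 1.481 m → arm 0.929 m, τ = 130 × 0.929 = 120.8 N·m clockwise.
Net load moment about support A = 684.8 N·m clockwise.
Reaction R at support B is upward at 0 m, arm 2.41 m → moment R × 2.41 counterclockwise.
Balancing moments: R × 2.41 = 684.8, giving R = 284 N.

R_B ≈ 284 N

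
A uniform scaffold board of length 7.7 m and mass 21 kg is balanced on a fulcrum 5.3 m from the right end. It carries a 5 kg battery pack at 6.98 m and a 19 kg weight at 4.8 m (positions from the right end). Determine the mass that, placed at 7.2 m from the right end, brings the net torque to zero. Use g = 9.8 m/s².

m ≈ 16.6 kg

Sum moments about the fulcrum (at 5.3 m from the right end) (the support reaction has zero arm there).
Beam weight: 21 × 9.8 = 205.8 N down at 3.85 m → arm 1.45 m, τ = 205.8 × 1.45 = 298.4 N·m clockwise.
Battery pack: 5 × 9.8 = 49 N down at 6.98 m → arm 1.68 m, τ = 49 × 1.68 = 82.32 N·m counterclockwise.
Weight: 19 × 9.8 = 186.2 N down at 4.8 m → arm 0.5 m, τ = 186.2 × 0.5 = 93.1 N·m clockwise.
Net moment of known loads = 309.2 N·m clockwise.
An unknown mass m at 7.2 m has arm 1.9 m; its moment is m·g·1.9 counterclockwise.
For rotational equilibrium, m × 9.8 × 1.9 = 309.2, so m = 309.2 / (9.8 × 1.9) = 16.6 kg.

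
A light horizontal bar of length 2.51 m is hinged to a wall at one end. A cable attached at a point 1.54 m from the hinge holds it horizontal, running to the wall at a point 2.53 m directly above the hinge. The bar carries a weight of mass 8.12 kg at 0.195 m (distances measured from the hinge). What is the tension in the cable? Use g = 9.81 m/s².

T ≈ 11.8 N

Take moments about the hinge.
Weight: 8.12 × 9.81 = 79.66 N down at 0.195 m → arm 0.195 m, τ = 79.66 × 0.195 = 15.53 N·m clockwise.
Total clockwise load moment = 15.53 N·m.
The cable tension T acts at 1.54 m; only its component perpendicular to the bar, T sinθ, produces torque. sinθ = h/√(h²+d²) = 2.53/√(2.53²+1.54²) = 0.8542.
Balancing moments: T × 1.54 × 0.8542 = 15.53, giving T = 15.53 / 1.315 = 11.8 N.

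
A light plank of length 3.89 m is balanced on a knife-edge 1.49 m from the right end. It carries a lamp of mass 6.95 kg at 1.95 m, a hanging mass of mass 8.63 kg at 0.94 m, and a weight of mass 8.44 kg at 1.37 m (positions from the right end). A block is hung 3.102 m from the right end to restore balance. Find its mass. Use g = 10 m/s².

Sum moments about the knife-edge (at 1.49 m from the right end) (the support reaction has zero arm there).
Lamp: 6.95 × 10 = 69.5 N down at 1.95 m → arm 0.46 m, τ = 69.5 × 0.46 = 31.97 N·m counterclockwise.
Hanging mass: 8.63 × 10 = 86.3 N down at 0.94 m → arm 0.55 m, τ = 86.3 × 0.55 = 47.47 N·m clockwise.
Weight: 8.44 × 10 = 84.4 N down at 1.37 m → arm 0.12 m, τ = 84.4 × 0.12 = 10.13 N·m clockwise.
Net moment of known loads = 25.63 N·m clockwise.
An unknown mass m at 3.102 m has arm 1.612 m; its moment is m·g·1.612 counterclockwise.
For rotational equilibrium, m × 10 × 1.612 = 25.63, so m = 25.63 / (10 × 1.612) = 1.59 kg.

m ≈ 1.59 kg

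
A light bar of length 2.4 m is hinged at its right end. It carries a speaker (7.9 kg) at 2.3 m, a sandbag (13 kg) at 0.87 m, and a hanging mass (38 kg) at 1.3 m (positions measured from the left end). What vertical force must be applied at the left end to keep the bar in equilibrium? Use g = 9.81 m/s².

F ≈ 255 N

Choose the right end as the axis so the unknown pivot reaction has zero arm there.
Speaker: 7.9 × 9.81 = 77.5 N down at 2.3 m → arm 0.1 m, τ = 77.5 × 0.1 = 7.75 N·m counterclockwise.
Sandbag: 13 × 9.81 = 127.5 N down at 0.87 m → arm 1.53 m, τ = 127.5 × 1.53 = 195.1 N·m counterclockwise.
Hanging mass: 38 × 9.81 = 372.8 N down at 1.3 m → arm 1.1 m, τ = 372.8 × 1.1 = 410.1 N·m counterclockwise.
Net moment of the loads = 613 N·m counterclockwise.
The upward force F acts at the left end, arm 2.4 m, giving F × 2.4 clockwise.
Balancing moments: F × 2.4 = 613, giving F = 613 / 2.4 = 255 N.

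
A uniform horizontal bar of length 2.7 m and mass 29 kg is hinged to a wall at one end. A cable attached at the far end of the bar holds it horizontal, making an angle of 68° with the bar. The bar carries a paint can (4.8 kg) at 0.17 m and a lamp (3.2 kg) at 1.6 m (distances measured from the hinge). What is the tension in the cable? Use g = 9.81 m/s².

T ≈ 177 N

Sum moments about the hinge (the unknown hinge reaction has zero arm there).
Beam weight: 29 × 9.81 = 284.5 N down at 1.35 m → arm 1.35 m, τ = 284.5 × 1.35 = 384.1 N·m clockwise.
Paint can: 4.8 × 9.81 = 47.09 N down at 0.17 m → arm 0.17 m, τ = 47.09 × 0.17 = 8.005 N·m clockwise.
Lamp: 3.2 × 9.81 = 31.39 N down at 1.6 m → arm 1.6 m, τ = 31.39 × 1.6 = 50.22 N·m clockwise.
Total clockwise load moment = 442.3 N·m.
The cable tension T acts at 2.7 m; only its component perpendicular to the bar, T sinθ, produces torque. sin 68° = 0.9272.
For rotational equilibrium, T × 2.7 × 0.9272 = 442.3, so T = 442.3 / 2.503 = 177 N.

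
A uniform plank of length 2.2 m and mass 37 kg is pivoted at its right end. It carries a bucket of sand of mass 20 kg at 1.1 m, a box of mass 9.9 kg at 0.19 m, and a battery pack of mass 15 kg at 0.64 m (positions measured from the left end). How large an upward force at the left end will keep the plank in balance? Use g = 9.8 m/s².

About the right end:
Beam weight: 37 × 9.8 = 362.6 N down at 1.1 m → arm 1.1 m, τ = 362.6 × 1.1 = 398.9 N·m counterclockwise.
Bucket of sand: 20 × 9.8 = 196 N down at 1.1 m → arm 1.1 m, τ = 196 × 1.1 = 215.6 N·m counterclockwise.
Box: 9.9 × 9.8 = 97.02 N down at 0.19 m → arm 2.01 m, τ = 97.02 × 2.01 = 195 N·m counterclockwise.
Battery pack: 15 × 9.8 = 147 N down at 0.64 m → arm 1.56 m, τ = 147 × 1.56 = 229.3 N·m counterclockwise.
Net moment of the loads = 1039 N·m counterclockwise.
The upward force F acts at the left end, arm 2.2 m, giving F × 2.2 clockwise.
Setting net torque to zero: F × 2.2 = 1039 → F = 1039 / 2.2 = 472 N.

F ≈ 472 N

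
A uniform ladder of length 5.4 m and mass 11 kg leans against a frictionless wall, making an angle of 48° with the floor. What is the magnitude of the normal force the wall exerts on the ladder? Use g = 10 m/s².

N_wall ≈ 49.5 N

Take moments about the foot of the ladder.
Ladder weight 11×10 = 110 N acts at 2.7 m along the ladder; its horizontal arm is 2.7·cos48° = 1.807 m → τ = 198.8 N·m clockwise.
Wall normal N acts horizontally at the top; its moment arm is the height L sinθ = 5.4·sin48° = 4.013 m, counterclockwise.
Balancing moments: N × 4.013 = 198.8, giving N = 49.5 N.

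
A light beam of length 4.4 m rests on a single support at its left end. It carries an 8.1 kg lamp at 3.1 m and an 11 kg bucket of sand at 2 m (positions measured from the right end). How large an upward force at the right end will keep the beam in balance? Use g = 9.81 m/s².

F ≈ 82.3 N

Taking torques about the left end:
Lamp: 8.1 × 9.81 = 79.46 N down at 3.1 m → arm 1.3 m, τ = 79.46 × 1.3 = 103.3 N·m clockwise.
Bucket of sand: 11 × 9.81 = 107.9 N down at 2 m → arm 2.4 m, τ = 107.9 × 2.4 = 259 N·m clockwise.
Net moment of the loads = 362.3 N·m clockwise.
The upward force F acts at the right end, arm 4.4 m, giving F × 4.4 counterclockwise.
For rotational equilibrium, F × 4.4 = 362.3, so F = 362.3 / 4.4 = 82.3 N.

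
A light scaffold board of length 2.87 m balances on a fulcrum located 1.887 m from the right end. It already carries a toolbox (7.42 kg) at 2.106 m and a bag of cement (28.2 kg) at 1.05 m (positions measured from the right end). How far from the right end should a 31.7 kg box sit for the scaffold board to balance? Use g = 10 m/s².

Take moments about the fulcrum (at 1.887 m from the right end).
Toolbox: 7.42 × 10 = 74.2 N down at 2.106 m → arm 0.219 m, τ = 74.2 × 0.219 = 16.25 N·m counterclockwise.
Bag of cement: 28.2 × 10 = 282 N down at 1.05 m → arm 0.837 m, τ = 282 × 0.837 = 236 N·m clockwise.
Net moment of existing loads = 219.8 N·m clockwise.
The box weighs 31.7 × 10 = 317 N and must supply an equal counterclockwise moment, so its lever arm about the fulcrum is 219.8 / 317 = 0.693 m.
That puts it at 1.887 + 0.693 = 2.58 m from the right end.

x ≈ 2.58 m from the right end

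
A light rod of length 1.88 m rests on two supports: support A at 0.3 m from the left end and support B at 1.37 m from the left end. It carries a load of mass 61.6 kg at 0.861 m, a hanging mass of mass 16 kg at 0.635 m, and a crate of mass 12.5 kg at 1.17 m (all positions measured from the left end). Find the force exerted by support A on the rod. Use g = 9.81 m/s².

Take moments about support B.
Load: 61.6 × 9.81 = 604.3 N down at 0.861 m → arm 0.509 m, τ = 604.3 × 0.509 = 307.6 N·m counterclockwise.
Hanging mass: 16 × 9.81 = 157 N down at 0.635 m → arm 0.735 m, τ = 157 × 0.735 = 115.4 N·m counterclockwise.
Crate: 12.5 × 9.81 = 122.6 N down at 1.17 m → arm 0.2 m, τ = 122.6 × 0.2 = 24.52 N·m counterclockwise.
Net load moment about support B = 447.5 N·m counterclockwise.
Reaction R at support A is upward at 0.3 m, arm 1.07 m → moment R × 1.07 clockwise.
Setting net torque to zero: R × 1.07 = 447.5 → R = 418 N.

R_A ≈ 418 N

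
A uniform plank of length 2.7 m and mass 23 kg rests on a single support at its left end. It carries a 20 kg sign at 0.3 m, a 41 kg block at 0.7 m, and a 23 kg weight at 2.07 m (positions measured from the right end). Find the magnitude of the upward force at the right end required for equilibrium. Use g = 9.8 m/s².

F ≈ 637 N

About the left end:
Beam weight: 23 × 9.8 = 225.4 N down at 1.35 m → arm 1.35 m, τ = 225.4 × 1.35 = 304.3 N·m clockwise.
Sign: 20 × 9.8 = 196 N down at 0.3 m → arm 2.4 m, τ = 196 × 2.4 = 470.4 N·m clockwise.
Block: 41 × 9.8 = 401.8 N down at 0.7 m → arm 2 m, τ = 401.8 × 2 = 803.6 N·m clockwise.
Weight: 23 × 9.8 = 225.4 N down at 2.07 m → arm 0.63 m, τ = 225.4 × 0.63 = 142 N·m clockwise.
Net moment of the loads = 1720 N·m clockwise.
The upward force F acts at the right end, arm 2.7 m, giving F × 2.7 counterclockwise.
Στ = 0 ⇒ F × 2.7 = 1720 ⇒ F = 1720 / 2.7 = 637 N.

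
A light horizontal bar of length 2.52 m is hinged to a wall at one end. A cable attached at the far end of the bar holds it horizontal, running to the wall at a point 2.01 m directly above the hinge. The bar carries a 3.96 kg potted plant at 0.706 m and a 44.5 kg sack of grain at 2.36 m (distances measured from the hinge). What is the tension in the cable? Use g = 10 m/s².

T ≈ 686 N

Choose the hinge as the axis so the unknown hinge reaction has zero arm there.
Potted plant: 3.96 × 10 = 39.6 N down at 0.706 m → arm 0.706 m, τ = 39.6 × 0.706 = 27.96 N·m clockwise.
Sack of grain: 44.5 × 10 = 445 N down at 2.36 m → arm 2.36 m, τ = 445 × 2.36 = 1050 N·m clockwise.
Total clockwise load moment = 1078 N·m.
The cable tension T acts at 2.52 m; only its component perpendicular to the bar, T sinθ, produces torque. sinθ = h/√(h²+d²) = 2.01/√(2.01²+2.52²) = 0.6236.
Balancing moments: T × 2.52 × 0.6236 = 1078, giving T = 1078 / 1.571 = 686 N.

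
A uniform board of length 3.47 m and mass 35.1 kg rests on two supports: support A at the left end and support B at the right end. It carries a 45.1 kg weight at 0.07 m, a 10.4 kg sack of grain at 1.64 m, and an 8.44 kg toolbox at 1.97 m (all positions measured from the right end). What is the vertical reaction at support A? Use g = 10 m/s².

R_A ≈ 282 N

Take moments about support B.
Beam weight: 35.1 × 10 = 351 N down at 1.735 m → arm 1.735 m, τ = 351 × 1.735 = 609 N·m counterclockwise.
Weight: 45.1 × 10 = 451 N down at 0.07 m → arm 0.07 m, τ = 451 × 0.07 = 31.57 N·m counterclockwise.
Sack of grain: 10.4 × 10 = 104 N down at 1.64 m → arm 1.64 m, τ = 104 × 1.64 = 170.6 N·m counterclockwise.
Toolbox: 8.44 × 10 = 84.4 N down at 1.97 m → arm 1.97 m, τ = 84.4 × 1.97 = 166.3 N·m counterclockwise.
Net load moment about support B = 977.5 N·m counterclockwise.
Reaction R at support A is upward at 3.47 m, arm 3.47 m → moment R × 3.47 clockwise.
Setting net torque to zero: R × 3.47 = 977.5 → R = 282 N.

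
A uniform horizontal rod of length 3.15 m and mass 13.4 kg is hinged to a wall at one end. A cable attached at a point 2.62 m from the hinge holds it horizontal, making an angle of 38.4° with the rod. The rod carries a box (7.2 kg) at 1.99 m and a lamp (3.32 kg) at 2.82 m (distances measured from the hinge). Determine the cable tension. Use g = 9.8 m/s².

T ≈ 270 N

About the hinge:
Beam weight: 13.4 × 9.8 = 131.3 N down at 1.575 m → arm 1.575 m, τ = 131.3 × 1.575 = 206.8 N·m clockwise.
Box: 7.2 × 9.8 = 70.56 N down at 1.99 m → arm 1.99 m, τ = 70.56 × 1.99 = 140.4 N·m clockwise.
Lamp: 3.32 × 9.8 = 32.54 N down at 2.82 m → arm 2.82 m, τ = 32.54 × 2.82 = 91.76 N·m clockwise.
Total clockwise load moment = 439 N·m.
The cable tension T acts at 2.62 m; only its component perpendicular to the rod, T sinθ, produces torque. sin 38.4° = 0.6211.
Στ = 0 ⇒ T × 2.62 × 0.6211 = 439 ⇒ T = 439 / 1.627 = 270 N.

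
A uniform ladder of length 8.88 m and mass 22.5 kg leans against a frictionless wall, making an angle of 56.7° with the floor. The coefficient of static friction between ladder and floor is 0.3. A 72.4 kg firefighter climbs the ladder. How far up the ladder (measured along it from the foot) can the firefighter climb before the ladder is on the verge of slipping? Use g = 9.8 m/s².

d ≈ 3.94 m

Take moments about the foot of the ladder.
Ladder weight 22.5×9.8 = 220.5 N acts at 4.44 m along the ladder; its horizontal arm is 4.44·cos56.7° = 2.438 m → τ = 537.6 N·m clockwise.
Firefighter weight 72.4×9.8 = 709.5 N at distance d → arm d·cos56.7° → τ = 709.5·d·0.549 clockwise.
Wall normal N at the top has arm L sinθ = 7.422 m counterclockwise, so Στ = 0 gives N·7.422 = 537.6 + 389.5·d.
ΣFy = 0 ⇒ N_floor = 930 N, so the maximum friction is μ_s·N_floor = 0.3×930 = 279 N. ΣFx = 0 ⇒ N_wall = f, so at the slipping point N = 279 N.
Substituting: 279×7.422 = 537.6 + 389.5·d ⇒ d = (2071 − 537.6) / 389.5 = 3.94 m.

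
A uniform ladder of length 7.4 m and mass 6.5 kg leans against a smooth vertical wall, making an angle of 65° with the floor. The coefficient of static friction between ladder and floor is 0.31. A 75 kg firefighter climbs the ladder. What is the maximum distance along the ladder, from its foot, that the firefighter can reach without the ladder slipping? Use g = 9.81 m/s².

d ≈ 5.03 m

Sum moments about the foot of the ladder (the floor normal and friction both act there and drop out).
Ladder weight 6.5×9.81 = 63.77 N acts at 3.7 m along the ladder; its horizontal arm is 3.7·cos65° = 1.564 m → τ = 99.74 N·m clockwise.
Firefighter weight 75×9.81 = 735.8 N at distance d → arm d·cos65° → τ = 735.8·d·0.4226 clockwise.
Wall normal N at the top has arm L sinθ = 6.707 m counterclockwise, so Στ = 0 gives N·6.707 = 99.74 + 310.9·d.
ΣFy = 0 ⇒ N_floor = 799.6 N, so the maximum friction is μ_s·N_floor = 0.31×799.6 = 247.9 N. ΣFx = 0 ⇒ N_wall = f, so at the slipping point N = 247.9 N.
Substituting: 247.9×6.707 = 99.74 + 310.9·d ⇒ d = (1663 − 99.74) / 310.9 = 5.03 m.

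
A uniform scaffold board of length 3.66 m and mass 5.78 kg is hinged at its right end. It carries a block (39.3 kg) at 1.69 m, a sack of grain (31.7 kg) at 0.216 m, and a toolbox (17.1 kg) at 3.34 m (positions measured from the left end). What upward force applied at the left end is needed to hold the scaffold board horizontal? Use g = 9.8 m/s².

F ≈ 543 N

Choose the right end as the axis so the unknown pivot reaction has zero arm there.
Beam weight: 5.78 × 9.8 = 56.64 N down at 1.83 m → arm 1.83 m, τ = 56.64 × 1.83 = 103.7 N·m counterclockwise.
Block: 39.3 × 9.8 = 385.1 N down at 1.69 m → arm 1.97 m, τ = 385.1 × 1.97 = 758.6 N·m counterclockwise.
Sack of grain: 31.7 × 9.8 = 310.7 N down at 0.216 m → arm 3.444 m, τ = 310.7 × 3.444 = 1070 N·m counterclockwise.
Toolbox: 17.1 × 9.8 = 167.6 N down at 3.34 m → arm 0.32 m, τ = 167.6 × 0.32 = 53.63 N·m counterclockwise.
Net moment of the loads = 1986 N·m counterclockwise.
The upward force F acts at the left end, arm 3.66 m, giving F × 3.66 clockwise.
Setting net torque to zero: F × 3.66 = 1986 → F = 1986 / 3.66 = 543 N.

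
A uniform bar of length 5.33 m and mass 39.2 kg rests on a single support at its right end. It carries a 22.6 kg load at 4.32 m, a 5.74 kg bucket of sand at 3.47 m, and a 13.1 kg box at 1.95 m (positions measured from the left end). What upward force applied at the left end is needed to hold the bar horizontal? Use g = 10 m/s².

Sum moments about the right end (the unknown pivot reaction has zero arm there).
Beam weight: 39.2 × 10 = 392 N down at 2.665 m → arm 2.665 m, τ = 392 × 2.665 = 1045 N·m counterclockwise.
Load: 22.6 × 10 = 226 N down at 4.32 m → arm 1.01 m, τ = 226 × 1.01 = 228.3 N·m counterclockwise.
Bucket of sand: 5.74 × 10 = 57.4 N down at 3.47 m → arm 1.86 m, τ = 57.4 × 1.86 = 106.8 N·m counterclockwise.
Box: 13.1 × 10 = 131 N down at 1.95 m → arm 3.38 m, τ = 131 × 3.38 = 442.8 N·m counterclockwise.
Net moment of the loads = 1823 N·m counterclockwise.
The upward force F acts at the left end, arm 5.33 m, giving F × 5.33 clockwise.
Στ = 0 ⇒ F × 5.33 = 1823 ⇒ F = 1823 / 5.33 = 342 N.

F ≈ 342 N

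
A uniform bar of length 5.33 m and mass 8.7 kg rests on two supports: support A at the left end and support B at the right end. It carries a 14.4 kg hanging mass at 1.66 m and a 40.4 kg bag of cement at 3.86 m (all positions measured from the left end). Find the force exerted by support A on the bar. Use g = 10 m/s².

Taking torques about support B:
Beam weight: 8.7 × 10 = 87 N down at 2.665 m → arm 2.665 m, τ = 87 × 2.665 = 231.9 N·m counterclockwise.
Hanging mass: 14.4 × 10 = 144 N down at 1.66 m → arm 3.67 m, τ = 144 × 3.67 = 528.5 N·m counterclockwise.
Bag of cement: 40.4 × 10 = 404 N down at 3.86 m → arm 1.47 m, τ = 404 × 1.47 = 593.9 N·m counterclockwise.
Net load moment about support B = 1354 N·m counterclockwise.
Reaction R at support A is upward at 0 m, arm 5.33 m → moment R × 5.33 clockwise.
Στ = 0 ⇒ R × 5.33 = 1354 ⇒ R = 254 N.

R_A ≈ 254 N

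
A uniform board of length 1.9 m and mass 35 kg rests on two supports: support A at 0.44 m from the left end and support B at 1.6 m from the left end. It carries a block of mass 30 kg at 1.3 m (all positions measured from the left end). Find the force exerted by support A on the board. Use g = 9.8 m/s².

R_A ≈ 268 N

Take moments about support B.
Beam weight: 35 × 9.8 = 343 N down at 0.95 m → arm 0.65 m, τ = 343 × 0.65 = 223 N·m counterclockwise.
Block: 30 × 9.8 = 294 N down at 1.3 m → arm 0.3 m, τ = 294 × 0.3 = 88.2 N·m counterclockwise.
Net load moment about support B = 311.2 N·m counterclockwise.
Reaction R at support A is upward at 0.44 m, arm 1.16 m → moment R × 1.16 clockwise.
For rotational equilibrium, R × 1.16 = 311.2, so R = 268 N.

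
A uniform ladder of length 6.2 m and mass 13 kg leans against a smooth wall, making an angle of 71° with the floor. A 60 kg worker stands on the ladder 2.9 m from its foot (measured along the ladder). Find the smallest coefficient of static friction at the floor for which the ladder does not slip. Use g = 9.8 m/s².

μ_min ≈ 0.163

Taking torques about the foot of the ladder:
Ladder weight 13×9.8 = 127.4 N acts at 3.1 m along the ladder; its horizontal arm is 3.1·cos71° = 1.009 m → τ = 128.5 N·m clockwise.
Worker: 60×9.8 = 588 N at 2.9 m → arm 0.9441 m → τ = 555.1 N·m clockwise.
Wall normal N acts horizontally at the top; its moment arm is the height L sinθ = 6.2·sin71° = 5.862 m, counterclockwise.
Στ = 0 ⇒ N × 5.862 = 683.6 ⇒ N = 116.6 N.
ΣFx = 0 ⇒ f = N_wall = 116.6 N. ΣFy = 0 ⇒ N_floor = 715.4 N.
μ_min = f / N_floor = 116.6 / 715.4 = 0.163.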